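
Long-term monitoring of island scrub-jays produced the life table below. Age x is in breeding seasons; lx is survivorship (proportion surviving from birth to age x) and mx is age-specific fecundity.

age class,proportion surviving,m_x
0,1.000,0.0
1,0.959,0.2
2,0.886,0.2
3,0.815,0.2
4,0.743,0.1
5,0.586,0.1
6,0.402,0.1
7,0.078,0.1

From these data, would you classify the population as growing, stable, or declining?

R0 = Σ lx·mx = 0 + 0.1918 + 0.1772 + 0.163 + 0.0743 + 0.0586 + 0.0402 + 0.0078 = 0.7129
R0 < 1, so the population is declining.

declining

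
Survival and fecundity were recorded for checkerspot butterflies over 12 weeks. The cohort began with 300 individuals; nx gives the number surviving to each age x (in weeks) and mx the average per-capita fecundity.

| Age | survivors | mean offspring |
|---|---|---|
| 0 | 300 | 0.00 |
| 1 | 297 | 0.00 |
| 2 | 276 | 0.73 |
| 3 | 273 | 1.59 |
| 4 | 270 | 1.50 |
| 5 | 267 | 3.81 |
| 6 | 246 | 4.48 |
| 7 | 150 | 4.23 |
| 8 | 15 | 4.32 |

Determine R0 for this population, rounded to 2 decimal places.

12.86

lx = nx/n0 = nx/300: 1, 0.99, 0.92, 0.91, 0.9, 0.89, 0.82, 0.5, 0.05
lx·mx by age: 0, 0, 0.6716, 1.4469, 1.35, 3.3909, 3.6736, 2.115, 0.216
R0 = Σ lx·mx = 12.864 → 12.86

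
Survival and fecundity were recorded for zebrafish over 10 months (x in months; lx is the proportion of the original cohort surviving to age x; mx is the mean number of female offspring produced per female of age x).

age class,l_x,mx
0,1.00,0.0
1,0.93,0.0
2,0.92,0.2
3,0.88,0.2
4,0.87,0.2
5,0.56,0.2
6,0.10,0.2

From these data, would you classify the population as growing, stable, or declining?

declining

R0 = Σ lx·mx = 0 + 0 + 0.184 + 0.176 + 0.174 + 0.112 + 0.02 = 0.666
R0 < 1, so the population is declining.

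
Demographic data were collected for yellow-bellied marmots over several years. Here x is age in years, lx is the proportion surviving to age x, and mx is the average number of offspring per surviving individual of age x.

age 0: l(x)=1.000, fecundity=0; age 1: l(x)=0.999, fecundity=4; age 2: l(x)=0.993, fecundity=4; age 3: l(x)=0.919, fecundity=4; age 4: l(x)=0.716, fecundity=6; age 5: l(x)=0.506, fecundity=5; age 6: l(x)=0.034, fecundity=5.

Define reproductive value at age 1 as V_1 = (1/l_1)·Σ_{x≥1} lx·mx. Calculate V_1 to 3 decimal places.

18.659

lx·mx for x ≥ 1: 3.996, 3.972, 3.676, 4.296, 2.53, 0.17 → sum = 18.64
V_1 = 18.64 / l_1 = 18.64 / 0.999 = 18.658659… → 18.659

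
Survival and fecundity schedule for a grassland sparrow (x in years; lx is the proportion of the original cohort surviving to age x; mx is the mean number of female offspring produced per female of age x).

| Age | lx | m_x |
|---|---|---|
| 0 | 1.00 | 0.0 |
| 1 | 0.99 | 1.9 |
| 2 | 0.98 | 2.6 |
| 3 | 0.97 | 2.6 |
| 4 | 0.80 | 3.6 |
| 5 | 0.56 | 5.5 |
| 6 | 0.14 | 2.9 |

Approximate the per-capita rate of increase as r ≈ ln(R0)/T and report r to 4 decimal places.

R0 = Σ lx·mx = 0 + 1.881 + 2.548 + 2.522 + 2.88 + 3.08 + 0.406 = 13.317
Σ x·lx·mx = 43.899; T = 43.899/13.317 = 3.29646…
r ≈ ln(R0)/T = ln(13.317)/3.29646… = 0.7854… → 0.7854

0.7854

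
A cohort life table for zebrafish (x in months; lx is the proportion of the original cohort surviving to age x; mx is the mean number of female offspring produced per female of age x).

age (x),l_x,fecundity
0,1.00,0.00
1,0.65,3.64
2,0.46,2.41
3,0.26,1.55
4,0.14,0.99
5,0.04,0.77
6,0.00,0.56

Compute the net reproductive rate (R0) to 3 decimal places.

4.047

lx·mx by age: 0, 2.366, 1.1086, 0.403, 0.1386, 0.0308, 0
R0 = Σ lx·mx = 4.047 → 4.047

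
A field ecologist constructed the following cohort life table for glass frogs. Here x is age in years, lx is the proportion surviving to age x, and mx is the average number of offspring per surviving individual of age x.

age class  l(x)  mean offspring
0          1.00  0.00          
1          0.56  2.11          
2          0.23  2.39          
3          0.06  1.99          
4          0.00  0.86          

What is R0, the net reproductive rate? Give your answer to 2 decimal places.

1.85

lx·mx by age: 0, 1.1816, 0.5497, 0.1194, 0
R0 = Σ lx·mx = 1.8507 → 1.85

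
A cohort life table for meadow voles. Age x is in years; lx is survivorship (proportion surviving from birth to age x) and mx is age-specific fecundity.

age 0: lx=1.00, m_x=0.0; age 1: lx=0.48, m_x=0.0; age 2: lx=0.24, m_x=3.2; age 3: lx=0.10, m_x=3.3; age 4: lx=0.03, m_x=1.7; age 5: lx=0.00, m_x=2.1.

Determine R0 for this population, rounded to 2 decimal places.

lx·mx by age: 0, 0, 0.768, 0.33, 0.051, 0
R0 = Σ lx·mx = 1.149 → 1.15

1.15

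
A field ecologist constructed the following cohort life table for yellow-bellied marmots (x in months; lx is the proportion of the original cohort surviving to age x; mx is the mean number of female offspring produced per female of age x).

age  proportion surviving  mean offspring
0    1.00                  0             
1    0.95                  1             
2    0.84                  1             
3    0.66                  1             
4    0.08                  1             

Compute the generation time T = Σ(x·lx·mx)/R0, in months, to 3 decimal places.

1.949

lx·mx: 0, 0.95, 0.84, 0.66, 0.08 → R0 = 2.53
x·lx·mx: 0, 0.95, 1.68, 1.98, 0.32 → Σ = 4.93
T = 4.93 / 2.53 = 1.948617… → 1.949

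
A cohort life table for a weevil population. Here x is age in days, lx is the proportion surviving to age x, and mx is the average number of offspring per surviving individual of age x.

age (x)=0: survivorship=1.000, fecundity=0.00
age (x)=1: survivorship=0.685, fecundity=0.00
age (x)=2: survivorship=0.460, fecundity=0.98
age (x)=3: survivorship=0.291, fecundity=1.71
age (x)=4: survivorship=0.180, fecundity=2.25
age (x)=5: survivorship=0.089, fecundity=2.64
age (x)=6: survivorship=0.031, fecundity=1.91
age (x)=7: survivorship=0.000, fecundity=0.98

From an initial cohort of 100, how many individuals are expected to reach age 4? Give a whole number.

18

Expected survivors = N0 · l_4 = 100 × 0.180 = 18 → 18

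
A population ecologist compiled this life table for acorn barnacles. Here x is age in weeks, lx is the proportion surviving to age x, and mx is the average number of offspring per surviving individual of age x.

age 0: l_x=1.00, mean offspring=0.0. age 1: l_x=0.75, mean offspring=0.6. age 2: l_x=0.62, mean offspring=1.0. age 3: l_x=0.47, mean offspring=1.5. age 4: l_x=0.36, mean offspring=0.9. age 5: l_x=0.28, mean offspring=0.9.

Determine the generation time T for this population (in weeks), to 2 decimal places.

2.71

lx·mx: 0, 0.45, 0.62, 0.705, 0.324, 0.252 → R0 = 2.351
x·lx·mx: 0, 0.45, 1.24, 2.115, 1.296, 1.26 → Σ = 6.361
T = 6.361 / 2.351 = 2.705657… → 2.71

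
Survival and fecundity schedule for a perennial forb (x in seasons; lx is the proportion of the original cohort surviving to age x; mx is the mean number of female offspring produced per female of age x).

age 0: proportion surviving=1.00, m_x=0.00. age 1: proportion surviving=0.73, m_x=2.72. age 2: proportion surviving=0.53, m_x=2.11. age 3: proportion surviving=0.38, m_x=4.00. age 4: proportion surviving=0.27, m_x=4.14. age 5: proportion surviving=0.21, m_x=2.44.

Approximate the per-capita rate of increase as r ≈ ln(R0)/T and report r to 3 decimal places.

R0 = Σ lx·mx = 0 + 1.9856 + 1.1183 + 1.52 + 1.1178 + 0.5124 = 6.2541
Σ x·lx·mx = 15.8154; T = 15.8154/6.2541 = 2.52881…
r ≈ ln(R0)/T = ln(6.2541)/2.52881… = 0.72494… → 0.725

0.725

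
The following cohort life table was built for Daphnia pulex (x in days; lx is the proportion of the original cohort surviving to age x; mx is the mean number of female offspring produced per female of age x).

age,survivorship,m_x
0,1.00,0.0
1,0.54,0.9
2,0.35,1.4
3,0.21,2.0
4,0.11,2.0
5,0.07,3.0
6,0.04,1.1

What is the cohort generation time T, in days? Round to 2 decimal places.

lx·mx: 0, 0.486, 0.49, 0.42, 0.22, 0.21, 0.044 → R0 = 1.87
x·lx·mx: 0, 0.486, 0.98, 1.26, 0.88, 1.05, 0.264 → Σ = 4.92
T = 4.92 / 1.87 = 2.631016… → 2.63

2.63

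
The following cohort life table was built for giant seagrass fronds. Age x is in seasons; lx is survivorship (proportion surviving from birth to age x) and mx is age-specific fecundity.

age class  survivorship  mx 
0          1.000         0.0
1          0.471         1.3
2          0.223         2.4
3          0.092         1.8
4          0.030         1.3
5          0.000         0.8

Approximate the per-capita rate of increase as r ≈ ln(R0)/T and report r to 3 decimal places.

0.175

R0 = Σ lx·mx = 0 + 0.6123 + 0.5352 + 0.1656 + 0.039 + 0 = 1.3521
Σ x·lx·mx = 2.3355; T = 2.3355/1.3521 = 1.72731…
r ≈ ln(R0)/T = ln(1.3521)/1.72731… = 0.17464… → 0.175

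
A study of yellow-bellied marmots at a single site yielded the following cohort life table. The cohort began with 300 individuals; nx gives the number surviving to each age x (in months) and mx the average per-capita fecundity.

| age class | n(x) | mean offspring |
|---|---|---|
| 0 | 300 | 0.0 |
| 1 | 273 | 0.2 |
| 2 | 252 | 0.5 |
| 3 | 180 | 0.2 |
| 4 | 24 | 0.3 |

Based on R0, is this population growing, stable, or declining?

lx = nx/n0 = nx/300: 1, 0.91, 0.84, 0.6, 0.08
R0 = Σ lx·mx = 0 + 0.182 + 0.42 + 0.12 + 0.024 = 0.746
R0 < 1, so the population is declining.

declining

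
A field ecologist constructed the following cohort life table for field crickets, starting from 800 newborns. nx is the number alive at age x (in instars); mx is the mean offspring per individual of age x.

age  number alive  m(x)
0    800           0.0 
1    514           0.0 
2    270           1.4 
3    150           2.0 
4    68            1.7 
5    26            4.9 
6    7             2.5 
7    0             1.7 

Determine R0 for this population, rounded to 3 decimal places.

lx = nx/n0 = nx/800: 1, 0.6425, 0.3375, 0.1875, 0.085, 0.0325, 0.00875, 0
lx·mx by age: 0, 0, 0.4725, 0.375, 0.1445, 0.15925, 0.021875, 0
R0 = Σ lx·mx = 1.173125 → 1.173

1.173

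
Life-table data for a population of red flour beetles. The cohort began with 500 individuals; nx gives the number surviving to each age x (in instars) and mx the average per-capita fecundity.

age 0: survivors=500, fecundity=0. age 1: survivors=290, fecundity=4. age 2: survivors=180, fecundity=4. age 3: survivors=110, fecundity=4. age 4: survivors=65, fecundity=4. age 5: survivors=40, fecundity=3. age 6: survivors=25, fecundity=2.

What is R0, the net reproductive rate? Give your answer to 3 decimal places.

lx = nx/n0 = nx/500: 1, 0.58, 0.36, 0.22, 0.13, 0.08, 0.05
lx·mx by age: 0, 2.32, 1.44, 0.88, 0.52, 0.24, 0.1
R0 = Σ lx·mx = 5.5 → 5.500

5.500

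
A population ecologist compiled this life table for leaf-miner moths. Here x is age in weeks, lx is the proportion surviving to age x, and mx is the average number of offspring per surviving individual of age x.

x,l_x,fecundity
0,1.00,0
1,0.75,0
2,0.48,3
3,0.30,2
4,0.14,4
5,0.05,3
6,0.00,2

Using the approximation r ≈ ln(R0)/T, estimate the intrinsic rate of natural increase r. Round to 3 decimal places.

0.363

R0 = Σ lx·mx = 0 + 0 + 1.44 + 0.6 + 0.56 + 0.15 + 0 = 2.75
Σ x·lx·mx = 7.67; T = 7.67/2.75 = 2.78909…
r ≈ ln(R0)/T = ln(2.75)/2.78909… = 0.3627… → 0.363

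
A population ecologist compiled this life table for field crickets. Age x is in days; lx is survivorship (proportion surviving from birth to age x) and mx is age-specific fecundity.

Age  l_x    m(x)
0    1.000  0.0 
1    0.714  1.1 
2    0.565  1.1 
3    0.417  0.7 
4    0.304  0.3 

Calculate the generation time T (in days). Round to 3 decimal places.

lx·mx: 0, 0.7854, 0.6215, 0.2919, 0.0912 → R0 = 1.79
x·lx·mx: 0, 0.7854, 1.243, 0.8757, 0.3648 → Σ = 3.2689
T = 3.2689 / 1.79 = 1.826201… → 1.826

1.826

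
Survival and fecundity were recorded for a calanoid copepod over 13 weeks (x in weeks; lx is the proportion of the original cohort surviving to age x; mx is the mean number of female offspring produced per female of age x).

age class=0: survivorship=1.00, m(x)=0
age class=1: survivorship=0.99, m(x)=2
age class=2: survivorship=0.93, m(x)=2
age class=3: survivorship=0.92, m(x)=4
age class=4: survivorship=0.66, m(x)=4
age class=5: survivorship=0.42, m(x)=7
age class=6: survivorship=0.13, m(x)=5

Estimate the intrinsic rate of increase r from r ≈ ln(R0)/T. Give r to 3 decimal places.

0.785

R0 = Σ lx·mx = 0 + 1.98 + 1.86 + 3.68 + 2.64 + 2.94 + 0.65 = 13.75
Σ x·lx·mx = 45.9; T = 45.9/13.75 = 3.33818…
r ≈ ln(R0)/T = ln(13.75)/3.33818… = 0.78517… → 0.785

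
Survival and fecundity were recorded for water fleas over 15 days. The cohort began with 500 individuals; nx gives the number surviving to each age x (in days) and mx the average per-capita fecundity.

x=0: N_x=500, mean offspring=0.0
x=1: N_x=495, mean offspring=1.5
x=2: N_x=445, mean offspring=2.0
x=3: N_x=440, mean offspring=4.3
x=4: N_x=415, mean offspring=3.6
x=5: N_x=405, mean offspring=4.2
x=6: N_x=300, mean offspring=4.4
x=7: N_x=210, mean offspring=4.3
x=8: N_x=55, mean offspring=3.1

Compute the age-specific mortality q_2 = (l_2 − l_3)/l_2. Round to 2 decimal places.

lx = nx/n0 = nx/500: 1, 0.99, 0.89, 0.88, 0.83, 0.81, 0.6, 0.42, 0.11
q_2 = (l_2 − l_3) / l_2 = (0.89 − 0.88) / 0.89
     = 0.01 / 0.89 = 0.011236… → 0.01

0.01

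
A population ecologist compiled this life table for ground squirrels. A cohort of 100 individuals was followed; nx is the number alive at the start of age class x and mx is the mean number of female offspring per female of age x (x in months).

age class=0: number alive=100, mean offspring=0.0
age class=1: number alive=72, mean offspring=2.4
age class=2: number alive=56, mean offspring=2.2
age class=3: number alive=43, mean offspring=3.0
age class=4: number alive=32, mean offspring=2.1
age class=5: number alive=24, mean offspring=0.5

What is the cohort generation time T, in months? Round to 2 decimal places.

lx = nx/n0 = nx/100: 1, 0.72, 0.56, 0.43, 0.32, 0.24
lx·mx: 0, 1.728, 1.232, 1.29, 0.672, 0.12 → R0 = 5.042
x·lx·mx: 0, 1.728, 2.464, 3.87, 2.688, 0.6 → Σ = 11.35
T = 11.35 / 5.042 = 2.251091… → 2.25

2.25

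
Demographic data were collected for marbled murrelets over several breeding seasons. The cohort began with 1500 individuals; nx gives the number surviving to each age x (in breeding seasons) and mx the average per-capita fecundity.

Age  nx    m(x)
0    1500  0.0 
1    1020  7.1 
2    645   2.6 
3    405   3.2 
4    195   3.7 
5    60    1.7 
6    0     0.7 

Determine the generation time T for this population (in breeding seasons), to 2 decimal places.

1.62

lx = nx/n0 = nx/1500: 1, 0.68, 0.43, 0.27, 0.13, 0.04, 0
lx·mx: 0, 4.828, 1.118, 0.864, 0.481, 0.068, 0 → R0 = 7.359
x·lx·mx: 0, 4.828, 2.236, 2.592, 1.924, 0.34, 0 → Σ = 11.92
T = 11.92 / 7.359 = 1.619785… → 1.62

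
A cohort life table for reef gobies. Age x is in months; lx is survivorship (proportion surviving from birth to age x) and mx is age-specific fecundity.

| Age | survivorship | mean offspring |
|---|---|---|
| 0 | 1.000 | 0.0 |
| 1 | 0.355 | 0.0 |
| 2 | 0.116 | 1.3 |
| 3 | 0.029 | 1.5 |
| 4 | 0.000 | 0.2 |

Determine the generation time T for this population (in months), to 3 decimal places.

2.224

lx·mx: 0, 0, 0.1508, 0.0435, 0 → R0 = 0.1943
x·lx·mx: 0, 0, 0.3016, 0.1305, 0 → Σ = 0.4321
T = 0.4321 / 0.1943 = 2.223881… → 2.224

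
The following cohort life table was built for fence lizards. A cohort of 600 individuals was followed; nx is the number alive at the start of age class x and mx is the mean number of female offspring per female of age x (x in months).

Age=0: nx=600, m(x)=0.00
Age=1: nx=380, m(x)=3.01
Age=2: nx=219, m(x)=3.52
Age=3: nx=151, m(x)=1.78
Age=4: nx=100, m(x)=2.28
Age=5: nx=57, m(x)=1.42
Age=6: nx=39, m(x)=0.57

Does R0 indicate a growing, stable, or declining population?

growing

lx = nx/n0 = nx/600: 1, 0.63333…, 0.365, 0.25167…, 0.16667…, 0.095, 0.065
R0 = Σ lx·mx = 0 + 1.906333… + 1.2848 + 0.447967… + 0.38… + 0.1349 + 0.03705 = 4.19105…
R0 > 1, so the population is growing.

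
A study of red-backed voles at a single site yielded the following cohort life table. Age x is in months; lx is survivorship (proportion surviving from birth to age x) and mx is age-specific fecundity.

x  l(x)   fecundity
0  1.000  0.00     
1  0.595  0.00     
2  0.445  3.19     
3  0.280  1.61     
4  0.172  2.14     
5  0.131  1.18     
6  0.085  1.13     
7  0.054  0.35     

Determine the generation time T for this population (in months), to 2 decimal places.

lx·mx: 0, 0, 1.41955, 0.4508, 0.36808, 0.15458, 0.09605, 0.0189 → R0 = 2.50796
x·lx·mx: 0, 0, 2.8391, 1.3524, 1.47232, 0.7729, 0.5763, 0.1323 → Σ = 7.14532
T = 7.14532 / 2.50796 = 2.849057… → 2.85

2.85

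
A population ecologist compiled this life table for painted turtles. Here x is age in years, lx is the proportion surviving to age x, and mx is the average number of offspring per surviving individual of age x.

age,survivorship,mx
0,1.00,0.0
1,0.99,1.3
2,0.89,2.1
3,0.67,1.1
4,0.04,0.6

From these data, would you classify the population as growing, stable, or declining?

R0 = Σ lx·mx = 0 + 1.287 + 1.869 + 0.737 + 0.024 = 3.917
R0 > 1, so the population is growing.

growing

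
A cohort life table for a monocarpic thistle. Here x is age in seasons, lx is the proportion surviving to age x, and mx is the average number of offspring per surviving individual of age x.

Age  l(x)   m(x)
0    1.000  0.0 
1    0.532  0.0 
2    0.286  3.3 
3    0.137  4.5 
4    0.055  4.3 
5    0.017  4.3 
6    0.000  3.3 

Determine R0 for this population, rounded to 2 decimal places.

lx·mx by age: 0, 0, 0.9438, 0.6165, 0.2365, 0.0731, 0
R0 = Σ lx·mx = 1.8699 → 1.87

1.87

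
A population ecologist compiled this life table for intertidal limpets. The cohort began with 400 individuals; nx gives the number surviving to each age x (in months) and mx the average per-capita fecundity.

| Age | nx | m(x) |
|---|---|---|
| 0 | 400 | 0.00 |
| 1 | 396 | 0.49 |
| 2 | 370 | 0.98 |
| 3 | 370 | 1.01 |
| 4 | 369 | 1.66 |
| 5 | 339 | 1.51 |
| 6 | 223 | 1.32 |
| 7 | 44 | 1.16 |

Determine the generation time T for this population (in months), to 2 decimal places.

lx = nx/n0 = nx/400: 1, 0.99, 0.925, 0.925, 0.9225, 0.8475, 0.5575, 0.11
lx·mx: 0, 0.4851, 0.9065, 0.93425, 1.53135, 1.279725, 0.7359, 0.1276 → R0 = 6.000425
x·lx·mx: 0, 0.4851, 1.813, 2.80275, 6.1254, 6.398625, 4.4154, 0.8932 → Σ = 22.933475
T = 22.933475 / 6.000425 = 3.821975… → 3.82

3.82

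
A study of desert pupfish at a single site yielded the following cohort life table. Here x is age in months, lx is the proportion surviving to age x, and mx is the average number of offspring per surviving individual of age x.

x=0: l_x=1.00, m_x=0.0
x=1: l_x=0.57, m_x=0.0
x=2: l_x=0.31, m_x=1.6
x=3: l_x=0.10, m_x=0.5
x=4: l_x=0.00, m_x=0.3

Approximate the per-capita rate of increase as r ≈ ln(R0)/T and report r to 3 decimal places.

-0.289

R0 = Σ lx·mx = 0 + 0 + 0.496 + 0.05 + 0 = 0.546
Σ x·lx·mx = 1.142; T = 1.142/0.546 = 2.09158…
r ≈ ln(R0)/T = ln(0.546)/2.09158… = -0.28932… → -0.289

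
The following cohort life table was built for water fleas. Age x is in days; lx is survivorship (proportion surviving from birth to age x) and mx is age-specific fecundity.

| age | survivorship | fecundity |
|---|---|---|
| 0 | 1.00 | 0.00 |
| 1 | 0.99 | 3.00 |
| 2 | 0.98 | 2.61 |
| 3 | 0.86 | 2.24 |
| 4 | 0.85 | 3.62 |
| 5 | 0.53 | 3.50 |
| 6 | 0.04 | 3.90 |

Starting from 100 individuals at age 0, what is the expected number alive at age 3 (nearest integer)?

86

Expected survivors = N0 · l_3 = 100 × 0.86 = 86 → 86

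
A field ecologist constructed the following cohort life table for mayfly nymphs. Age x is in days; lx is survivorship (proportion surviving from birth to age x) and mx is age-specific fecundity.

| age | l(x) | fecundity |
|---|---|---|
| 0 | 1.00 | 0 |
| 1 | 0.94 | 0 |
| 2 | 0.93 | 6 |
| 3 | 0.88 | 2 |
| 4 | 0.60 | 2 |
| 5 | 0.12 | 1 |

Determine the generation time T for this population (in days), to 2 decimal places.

2.52

lx·mx: 0, 0, 5.58, 1.76, 1.2, 0.12 → R0 = 8.66
x·lx·mx: 0, 0, 11.16, 5.28, 4.8, 0.6 → Σ = 21.84
T = 21.84 / 8.66 = 2.52194… → 2.52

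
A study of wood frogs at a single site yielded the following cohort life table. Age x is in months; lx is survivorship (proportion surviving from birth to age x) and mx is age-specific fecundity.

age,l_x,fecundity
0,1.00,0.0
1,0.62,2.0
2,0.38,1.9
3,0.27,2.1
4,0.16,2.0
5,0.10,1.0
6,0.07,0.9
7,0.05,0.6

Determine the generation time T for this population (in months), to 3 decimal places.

2.220

lx·mx: 0, 1.24, 0.722, 0.567, 0.32, 0.1, 0.063, 0.03 → R0 = 3.042
x·lx·mx: 0, 1.24, 1.444, 1.701, 1.28, 0.5, 0.378, 0.21 → Σ = 6.753
T = 6.753 / 3.042 = 2.219921… → 2.220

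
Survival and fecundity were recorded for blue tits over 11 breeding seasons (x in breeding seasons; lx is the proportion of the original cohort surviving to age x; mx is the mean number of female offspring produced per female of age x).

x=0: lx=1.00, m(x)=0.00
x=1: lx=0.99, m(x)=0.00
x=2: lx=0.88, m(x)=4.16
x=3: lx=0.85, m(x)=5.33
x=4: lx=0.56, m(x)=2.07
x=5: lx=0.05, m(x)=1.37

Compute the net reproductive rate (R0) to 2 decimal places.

lx·mx by age: 0, 0, 3.6608, 4.5305, 1.1592, 0.0685
R0 = Σ lx·mx = 9.419 → 9.42

9.42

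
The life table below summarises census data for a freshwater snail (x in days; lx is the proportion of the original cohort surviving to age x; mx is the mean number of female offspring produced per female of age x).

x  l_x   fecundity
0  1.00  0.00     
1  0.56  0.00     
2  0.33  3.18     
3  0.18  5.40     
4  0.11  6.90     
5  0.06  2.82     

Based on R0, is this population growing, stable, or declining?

growing

R0 = Σ lx·mx = 0 + 0 + 1.0494 + 0.972 + 0.759 + 0.1692 = 2.9496
R0 > 1, so the population is growing.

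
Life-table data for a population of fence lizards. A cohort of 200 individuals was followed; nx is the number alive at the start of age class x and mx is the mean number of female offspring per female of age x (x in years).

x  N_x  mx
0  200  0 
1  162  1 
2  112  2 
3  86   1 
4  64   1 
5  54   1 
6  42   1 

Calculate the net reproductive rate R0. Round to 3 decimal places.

lx = nx/n0 = nx/200: 1, 0.81, 0.56, 0.43, 0.32, 0.27, 0.21
lx·mx by age: 0, 0.81, 1.12, 0.43, 0.32, 0.27, 0.21
R0 = Σ lx·mx = 3.16 → 3.160

3.160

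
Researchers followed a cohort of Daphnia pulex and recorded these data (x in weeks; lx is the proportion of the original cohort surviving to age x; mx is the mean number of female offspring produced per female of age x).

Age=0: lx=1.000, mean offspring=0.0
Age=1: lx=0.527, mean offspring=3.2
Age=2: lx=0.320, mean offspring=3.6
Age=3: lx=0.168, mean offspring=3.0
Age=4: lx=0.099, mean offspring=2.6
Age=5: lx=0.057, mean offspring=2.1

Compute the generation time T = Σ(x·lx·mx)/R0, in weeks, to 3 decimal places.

lx·mx: 0, 1.6864, 1.152, 0.504, 0.2574, 0.1197 → R0 = 3.7195
x·lx·mx: 0, 1.6864, 2.304, 1.512, 1.0296, 0.5985 → Σ = 7.1305
T = 7.1305 / 3.7195 = 1.917059… → 1.917

1.917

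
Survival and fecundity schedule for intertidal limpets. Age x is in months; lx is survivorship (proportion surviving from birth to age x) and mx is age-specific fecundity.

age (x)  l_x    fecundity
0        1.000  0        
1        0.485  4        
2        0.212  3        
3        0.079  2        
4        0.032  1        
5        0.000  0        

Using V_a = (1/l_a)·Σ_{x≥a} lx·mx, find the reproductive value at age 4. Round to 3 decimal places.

1.000

lx·mx for x ≥ 4: 0.032, 0 → sum = 0.032
V_4 = 0.032 / l_4 = 0.032 / 0.032 = 1 → 1.000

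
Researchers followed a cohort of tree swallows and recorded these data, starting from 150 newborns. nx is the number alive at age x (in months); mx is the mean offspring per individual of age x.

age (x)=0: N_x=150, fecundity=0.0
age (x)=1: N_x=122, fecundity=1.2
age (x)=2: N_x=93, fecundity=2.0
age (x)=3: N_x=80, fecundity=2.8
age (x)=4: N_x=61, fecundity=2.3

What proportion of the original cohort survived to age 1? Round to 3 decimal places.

0.813

l_1 = n_1/n_0 = 122/150 = 0.813333… → 0.813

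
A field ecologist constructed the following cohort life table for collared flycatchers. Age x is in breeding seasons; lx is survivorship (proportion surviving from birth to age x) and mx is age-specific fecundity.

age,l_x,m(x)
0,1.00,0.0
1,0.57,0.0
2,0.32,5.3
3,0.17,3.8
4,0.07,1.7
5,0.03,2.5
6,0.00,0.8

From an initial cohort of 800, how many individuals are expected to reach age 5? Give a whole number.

24

Expected survivors = N0 · l_5 = 800 × 0.03 = 24 → 24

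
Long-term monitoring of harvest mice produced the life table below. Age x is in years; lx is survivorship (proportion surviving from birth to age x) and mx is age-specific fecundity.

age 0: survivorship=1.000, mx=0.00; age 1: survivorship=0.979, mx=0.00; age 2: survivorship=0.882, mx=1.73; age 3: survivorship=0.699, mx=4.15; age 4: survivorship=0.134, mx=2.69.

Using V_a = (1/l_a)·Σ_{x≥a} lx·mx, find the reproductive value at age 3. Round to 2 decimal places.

4.67

lx·mx for x ≥ 3: 2.90085, 0.36046 → sum = 3.26131
V_3 = 3.26131 / l_3 = 3.26131 / 0.699 = 4.66568… → 4.67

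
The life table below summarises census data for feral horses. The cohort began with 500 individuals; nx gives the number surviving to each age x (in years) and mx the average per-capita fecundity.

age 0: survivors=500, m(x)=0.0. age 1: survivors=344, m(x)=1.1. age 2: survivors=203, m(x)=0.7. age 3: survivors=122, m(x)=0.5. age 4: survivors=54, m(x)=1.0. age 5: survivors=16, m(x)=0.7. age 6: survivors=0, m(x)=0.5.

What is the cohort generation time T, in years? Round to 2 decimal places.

lx = nx/n0 = nx/500: 1, 0.688, 0.406, 0.244, 0.108, 0.032, 0
lx·mx: 0, 0.7568, 0.2842, 0.122, 0.108, 0.0224, 0 → R0 = 1.2934
x·lx·mx: 0, 0.7568, 0.5684, 0.366, 0.432, 0.112, 0 → Σ = 2.2352
T = 2.2352 / 1.2934 = 1.728158… → 1.73

1.73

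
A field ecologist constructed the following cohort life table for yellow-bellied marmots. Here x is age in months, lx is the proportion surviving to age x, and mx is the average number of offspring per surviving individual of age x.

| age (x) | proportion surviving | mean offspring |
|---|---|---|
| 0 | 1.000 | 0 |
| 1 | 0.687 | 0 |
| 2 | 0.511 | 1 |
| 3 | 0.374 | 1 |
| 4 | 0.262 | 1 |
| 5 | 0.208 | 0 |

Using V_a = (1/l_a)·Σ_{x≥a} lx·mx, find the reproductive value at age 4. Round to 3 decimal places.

lx·mx for x ≥ 4: 0.262, 0 → sum = 0.262
V_4 = 0.262 / l_4 = 0.262 / 0.262 = 1 → 1.000

1.000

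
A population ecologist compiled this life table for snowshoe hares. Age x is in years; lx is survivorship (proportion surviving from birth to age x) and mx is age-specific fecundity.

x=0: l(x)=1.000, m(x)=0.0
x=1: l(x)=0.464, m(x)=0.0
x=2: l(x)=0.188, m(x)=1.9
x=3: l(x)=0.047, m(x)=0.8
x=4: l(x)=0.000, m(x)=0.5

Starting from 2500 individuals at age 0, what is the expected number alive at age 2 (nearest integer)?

470

Expected survivors = N0 · l_2 = 2500 × 0.188 = 470 → 470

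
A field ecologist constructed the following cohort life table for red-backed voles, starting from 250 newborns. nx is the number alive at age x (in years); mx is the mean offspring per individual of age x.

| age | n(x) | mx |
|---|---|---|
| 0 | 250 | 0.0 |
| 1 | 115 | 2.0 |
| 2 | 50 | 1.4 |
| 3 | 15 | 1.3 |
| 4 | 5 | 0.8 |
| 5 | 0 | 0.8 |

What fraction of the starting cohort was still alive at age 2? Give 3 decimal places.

l_2 = n_2/n_0 = 50/250 = 0.2 → 0.200

0.200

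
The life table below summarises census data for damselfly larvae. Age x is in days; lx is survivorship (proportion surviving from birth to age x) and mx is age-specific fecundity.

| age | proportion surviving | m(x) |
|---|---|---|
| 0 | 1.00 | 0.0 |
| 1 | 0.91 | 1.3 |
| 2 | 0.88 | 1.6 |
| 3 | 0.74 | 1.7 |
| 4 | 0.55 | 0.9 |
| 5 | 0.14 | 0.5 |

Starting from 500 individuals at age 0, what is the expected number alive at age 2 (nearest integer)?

440

Expected survivors = N0 · l_2 = 500 × 0.88 = 440 → 440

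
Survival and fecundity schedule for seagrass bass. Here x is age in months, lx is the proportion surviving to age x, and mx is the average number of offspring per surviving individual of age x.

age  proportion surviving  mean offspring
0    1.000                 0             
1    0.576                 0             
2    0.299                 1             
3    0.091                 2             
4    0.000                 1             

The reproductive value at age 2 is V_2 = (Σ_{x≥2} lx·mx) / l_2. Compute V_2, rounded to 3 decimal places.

1.609

lx·mx for x ≥ 2: 0.299, 0.182, 0 → sum = 0.481
V_2 = 0.481 / l_2 = 0.481 / 0.299 = 1.608696… → 1.609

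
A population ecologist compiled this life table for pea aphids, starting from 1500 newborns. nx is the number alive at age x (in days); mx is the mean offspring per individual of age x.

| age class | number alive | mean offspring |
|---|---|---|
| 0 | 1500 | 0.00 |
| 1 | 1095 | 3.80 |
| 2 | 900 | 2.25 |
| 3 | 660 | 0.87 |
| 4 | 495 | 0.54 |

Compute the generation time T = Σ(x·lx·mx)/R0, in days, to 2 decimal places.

lx = nx/n0 = nx/1500: 1, 0.73, 0.6, 0.44, 0.33
lx·mx: 0, 2.774, 1.35, 0.3828, 0.1782 → R0 = 4.685
x·lx·mx: 0, 2.774, 2.7, 1.1484, 0.7128 → Σ = 7.3352
T = 7.3352 / 4.685 = 1.565678… → 1.57

1.57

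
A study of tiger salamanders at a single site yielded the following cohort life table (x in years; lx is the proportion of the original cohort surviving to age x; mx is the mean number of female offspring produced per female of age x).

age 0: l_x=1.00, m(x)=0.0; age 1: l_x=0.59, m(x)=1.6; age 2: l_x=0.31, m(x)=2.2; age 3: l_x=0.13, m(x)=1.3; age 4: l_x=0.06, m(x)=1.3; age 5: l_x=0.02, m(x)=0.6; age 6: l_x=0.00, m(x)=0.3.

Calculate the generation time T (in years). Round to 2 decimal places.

1.69

lx·mx: 0, 0.944, 0.682, 0.169, 0.078, 0.012, 0 → R0 = 1.885
x·lx·mx: 0, 0.944, 1.364, 0.507, 0.312, 0.06, 0 → Σ = 3.187
T = 3.187 / 1.885 = 1.690716… → 1.69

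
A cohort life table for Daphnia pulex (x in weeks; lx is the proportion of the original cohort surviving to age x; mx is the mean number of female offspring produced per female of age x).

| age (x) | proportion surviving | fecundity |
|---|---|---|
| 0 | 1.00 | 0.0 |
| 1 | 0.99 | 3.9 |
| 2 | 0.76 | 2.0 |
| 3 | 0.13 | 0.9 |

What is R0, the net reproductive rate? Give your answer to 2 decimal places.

5.50

lx·mx by age: 0, 3.861, 1.52, 0.117
R0 = Σ lx·mx = 5.498 → 5.50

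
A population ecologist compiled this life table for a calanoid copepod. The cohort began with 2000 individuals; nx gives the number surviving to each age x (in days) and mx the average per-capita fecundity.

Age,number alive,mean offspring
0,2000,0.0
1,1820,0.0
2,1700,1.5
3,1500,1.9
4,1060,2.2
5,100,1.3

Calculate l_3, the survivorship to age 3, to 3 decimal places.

l_3 = n_3/n_0 = 1500/2000 = 0.75 → 0.750

0.750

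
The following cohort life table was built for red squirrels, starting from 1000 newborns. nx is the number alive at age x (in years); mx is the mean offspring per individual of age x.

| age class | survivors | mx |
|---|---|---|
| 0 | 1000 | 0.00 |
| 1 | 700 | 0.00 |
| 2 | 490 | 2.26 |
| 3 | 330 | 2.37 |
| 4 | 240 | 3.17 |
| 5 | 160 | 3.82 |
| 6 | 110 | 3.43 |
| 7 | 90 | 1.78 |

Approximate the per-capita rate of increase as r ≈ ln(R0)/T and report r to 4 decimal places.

lx = nx/n0 = nx/1000: 1, 0.7, 0.49, 0.33, 0.24, 0.16, 0.11, 0.09
R0 = Σ lx·mx = 0 + 0 + 1.1074 + 0.7821 + 0.7608 + 0.6112 + 0.3773 + 0.1602 = 3.799
Σ x·lx·mx = 14.0455; T = 14.0455/3.799 = 3.69716…
r ≈ ln(R0)/T = ln(3.799)/3.69716… = 0.361017… → 0.3610

0.3610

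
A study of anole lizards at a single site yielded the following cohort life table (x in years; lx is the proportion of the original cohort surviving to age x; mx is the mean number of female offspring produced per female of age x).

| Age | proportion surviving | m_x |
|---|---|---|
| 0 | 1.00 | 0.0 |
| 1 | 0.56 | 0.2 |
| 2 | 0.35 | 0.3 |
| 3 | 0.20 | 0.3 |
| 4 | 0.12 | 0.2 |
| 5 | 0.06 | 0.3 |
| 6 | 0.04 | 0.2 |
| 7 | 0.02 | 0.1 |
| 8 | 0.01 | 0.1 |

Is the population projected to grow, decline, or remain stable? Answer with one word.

R0 = Σ lx·mx = 0 + 0.112 + 0.105 + 0.06 + 0.024 + 0.018 + 0.008 + 0.002 + 0.001 = 0.33
R0 < 1, so the population is declining.

declining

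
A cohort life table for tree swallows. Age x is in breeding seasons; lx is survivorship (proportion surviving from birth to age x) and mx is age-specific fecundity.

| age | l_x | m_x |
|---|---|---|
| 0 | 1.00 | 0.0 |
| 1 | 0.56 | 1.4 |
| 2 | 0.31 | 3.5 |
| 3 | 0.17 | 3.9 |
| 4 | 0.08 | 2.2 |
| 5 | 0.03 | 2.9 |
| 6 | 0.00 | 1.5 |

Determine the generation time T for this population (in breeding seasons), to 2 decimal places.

2.18

lx·mx: 0, 0.784, 1.085, 0.663, 0.176, 0.087, 0 → R0 = 2.795
x·lx·mx: 0, 0.784, 2.17, 1.989, 0.704, 0.435, 0 → Σ = 6.082
T = 6.082 / 2.795 = 2.176029… → 2.18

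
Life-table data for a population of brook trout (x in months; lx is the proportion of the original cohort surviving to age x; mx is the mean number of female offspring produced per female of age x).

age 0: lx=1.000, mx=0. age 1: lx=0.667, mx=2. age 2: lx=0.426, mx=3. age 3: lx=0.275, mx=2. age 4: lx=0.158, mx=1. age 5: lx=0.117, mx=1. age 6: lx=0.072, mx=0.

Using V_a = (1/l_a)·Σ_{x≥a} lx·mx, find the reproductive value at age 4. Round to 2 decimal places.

lx·mx for x ≥ 4: 0.158, 0.117, 0 → sum = 0.275
V_4 = 0.275 / l_4 = 0.275 / 0.158 = 1.740506… → 1.74

1.74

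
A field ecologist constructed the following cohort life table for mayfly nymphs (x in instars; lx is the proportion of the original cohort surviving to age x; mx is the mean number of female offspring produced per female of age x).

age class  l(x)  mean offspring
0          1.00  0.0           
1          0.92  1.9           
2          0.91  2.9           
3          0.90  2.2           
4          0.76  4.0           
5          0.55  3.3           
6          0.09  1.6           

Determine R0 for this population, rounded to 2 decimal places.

lx·mx by age: 0, 1.748, 2.639, 1.98, 3.04, 1.815, 0.144
R0 = Σ lx·mx = 11.366 → 11.37

11.37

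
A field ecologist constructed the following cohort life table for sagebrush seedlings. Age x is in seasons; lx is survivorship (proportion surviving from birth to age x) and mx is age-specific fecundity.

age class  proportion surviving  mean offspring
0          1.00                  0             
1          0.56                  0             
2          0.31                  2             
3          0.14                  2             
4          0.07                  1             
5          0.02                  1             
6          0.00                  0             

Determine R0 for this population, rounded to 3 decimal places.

lx·mx by age: 0, 0, 0.62, 0.28, 0.07, 0.02, 0
R0 = Σ lx·mx = 0.99 → 0.990

0.990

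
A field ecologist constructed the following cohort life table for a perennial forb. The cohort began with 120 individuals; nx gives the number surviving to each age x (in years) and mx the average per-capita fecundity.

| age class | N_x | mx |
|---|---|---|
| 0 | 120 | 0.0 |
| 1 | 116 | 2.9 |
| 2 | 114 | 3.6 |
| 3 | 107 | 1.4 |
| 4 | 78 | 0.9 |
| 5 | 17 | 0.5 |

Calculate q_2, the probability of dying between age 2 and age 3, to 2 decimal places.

0.06

lx = nx/n0 = nx/120: 1, 0.96667…, 0.95, 0.89167…, 0.65, 0.14167…
q_2 = (l_2 − l_3) / l_2 = (0.95 − 0.891667…) / 0.95
     = 0.058333… / 0.95 = 0.061404… → 0.06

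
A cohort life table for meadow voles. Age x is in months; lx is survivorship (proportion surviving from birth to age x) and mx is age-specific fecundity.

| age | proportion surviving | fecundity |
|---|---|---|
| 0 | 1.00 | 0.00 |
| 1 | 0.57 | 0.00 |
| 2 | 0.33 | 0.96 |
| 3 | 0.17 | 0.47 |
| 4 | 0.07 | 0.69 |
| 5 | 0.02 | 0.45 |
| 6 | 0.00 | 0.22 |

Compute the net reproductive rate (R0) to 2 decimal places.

0.45

lx·mx by age: 0, 0, 0.3168, 0.0799, 0.0483, 0.009, 0
R0 = Σ lx·mx = 0.454 → 0.45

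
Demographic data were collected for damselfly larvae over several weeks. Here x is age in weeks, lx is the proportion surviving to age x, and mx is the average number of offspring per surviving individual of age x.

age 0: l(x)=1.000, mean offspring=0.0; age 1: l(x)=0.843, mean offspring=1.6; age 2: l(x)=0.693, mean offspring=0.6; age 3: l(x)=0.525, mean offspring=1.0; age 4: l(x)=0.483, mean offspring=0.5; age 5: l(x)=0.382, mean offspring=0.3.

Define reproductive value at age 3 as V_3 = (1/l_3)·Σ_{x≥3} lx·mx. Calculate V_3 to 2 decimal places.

lx·mx for x ≥ 3: 0.525, 0.2415, 0.1146 → sum = 0.8811
V_3 = 0.8811 / l_3 = 0.8811 / 0.525 = 1.678286… → 1.68

1.68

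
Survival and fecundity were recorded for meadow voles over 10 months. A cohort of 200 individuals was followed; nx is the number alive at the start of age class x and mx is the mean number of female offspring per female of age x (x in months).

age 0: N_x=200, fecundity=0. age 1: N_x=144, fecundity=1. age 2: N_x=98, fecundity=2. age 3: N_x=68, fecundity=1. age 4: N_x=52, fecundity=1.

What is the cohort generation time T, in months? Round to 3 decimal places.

lx = nx/n0 = nx/200: 1, 0.72, 0.49, 0.34, 0.26
lx·mx: 0, 0.72, 0.98, 0.34, 0.26 → R0 = 2.3
x·lx·mx: 0, 0.72, 1.96, 1.02, 1.04 → Σ = 4.74
T = 4.74 / 2.3 = 2.06087… → 2.061

2.061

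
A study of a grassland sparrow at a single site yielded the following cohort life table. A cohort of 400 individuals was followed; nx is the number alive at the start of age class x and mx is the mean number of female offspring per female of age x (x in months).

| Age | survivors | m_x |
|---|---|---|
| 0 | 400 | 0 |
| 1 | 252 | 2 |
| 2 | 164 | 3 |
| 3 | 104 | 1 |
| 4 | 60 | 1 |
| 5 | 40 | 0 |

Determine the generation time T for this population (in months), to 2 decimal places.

1.76

lx = nx/n0 = nx/400: 1, 0.63, 0.41, 0.26, 0.15, 0.1
lx·mx: 0, 1.26, 1.23, 0.26, 0.15, 0 → R0 = 2.9
x·lx·mx: 0, 1.26, 2.46, 0.78, 0.6, 0 → Σ = 5.1
T = 5.1 / 2.9 = 1.758621… → 1.76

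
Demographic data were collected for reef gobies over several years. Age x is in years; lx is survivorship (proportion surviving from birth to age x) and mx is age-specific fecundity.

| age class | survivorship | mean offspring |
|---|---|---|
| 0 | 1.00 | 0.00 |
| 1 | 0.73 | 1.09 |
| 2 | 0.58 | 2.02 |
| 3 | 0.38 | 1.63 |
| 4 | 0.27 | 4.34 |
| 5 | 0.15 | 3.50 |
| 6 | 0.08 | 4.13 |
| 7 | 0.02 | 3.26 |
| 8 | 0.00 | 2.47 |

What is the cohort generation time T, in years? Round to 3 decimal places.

3.152

lx·mx: 0, 0.7957, 1.1716, 0.6194, 1.1718, 0.525, 0.3304, 0.0652, 0 → R0 = 4.6791
x·lx·mx: 0, 0.7957, 2.3432, 1.8582, 4.6872, 2.625, 1.9824, 0.4564, 0 → Σ = 14.7481
T = 14.7481 / 4.6791 = 3.15191… → 3.152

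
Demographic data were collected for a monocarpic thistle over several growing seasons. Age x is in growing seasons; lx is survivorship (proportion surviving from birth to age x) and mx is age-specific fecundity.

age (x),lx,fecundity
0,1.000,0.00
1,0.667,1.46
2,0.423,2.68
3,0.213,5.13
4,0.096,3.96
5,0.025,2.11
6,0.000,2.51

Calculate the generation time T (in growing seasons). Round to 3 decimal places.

lx·mx: 0, 0.97382, 1.13364, 1.09269, 0.38016, 0.05275, 0 → R0 = 3.63306
x·lx·mx: 0, 0.97382, 2.26728, 3.27807, 1.52064, 0.26375, 0 → Σ = 8.30356
T = 8.30356 / 3.63306 = 2.285555… → 2.286

2.286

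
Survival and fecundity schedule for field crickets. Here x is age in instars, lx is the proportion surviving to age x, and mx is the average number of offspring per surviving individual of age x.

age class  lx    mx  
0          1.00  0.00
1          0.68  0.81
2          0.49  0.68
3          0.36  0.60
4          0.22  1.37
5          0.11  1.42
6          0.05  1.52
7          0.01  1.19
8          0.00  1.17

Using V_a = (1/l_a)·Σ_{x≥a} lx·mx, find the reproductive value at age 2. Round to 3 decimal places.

2.234

lx·mx for x ≥ 2: 0.3332, 0.216, 0.3014, 0.1562, 0.076, 0.0119, 0 → sum = 1.0947
V_2 = 1.0947 / l_2 = 1.0947 / 0.49 = 2.234082… → 2.234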